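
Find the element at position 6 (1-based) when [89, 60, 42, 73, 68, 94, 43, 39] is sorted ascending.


Sort ascending: [39, 42, 43, 60, 68, 73, 89, 94]
The 6th element (1-indexed) is at index 5.
Value = 73
Final answer: 73


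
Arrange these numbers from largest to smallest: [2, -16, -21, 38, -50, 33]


Original list: [2, -16, -21, 38, -50, 33]
Repeatedly take the largest remaining element:
  Remaining [2, -16, -21, 38, -50, 33] -> largest is 38
  Remaining [2, -16, -21, -50, 33] -> largest is 33
  Remaining [2, -16, -21, -50] -> largest is 2
  Remaining [-16, -21, -50] -> largest is -16
  Remaining [-21, -50] -> largest is -21
  Remaining [-50] -> largest is -50
Collecting the picks in order gives the descending list.
Final answer: [38, 33, 2, -16, -21, -50]


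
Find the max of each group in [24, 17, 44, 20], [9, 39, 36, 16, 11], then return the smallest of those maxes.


Find max of each group:
  Group 1: [24, 17, 44, 20] -> max = 44
  Group 2: [9, 39, 36, 16, 11] -> max = 39
Maxes: [44, 39]
Minimum of maxes = 39
Final answer: 39


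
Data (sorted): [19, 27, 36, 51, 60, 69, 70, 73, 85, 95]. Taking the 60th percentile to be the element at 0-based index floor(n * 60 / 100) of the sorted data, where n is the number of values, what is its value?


The dataset has n = 10 elements.
Index = floor(10 * 60 / 100) = floor(600 / 100) = floor(6) = 6
Counting from index 0 in the sorted data, the element at index 6 is 70.
Final answer: 70


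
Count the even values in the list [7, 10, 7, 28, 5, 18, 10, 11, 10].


Check each element:
  7 is odd
  10 is even
  7 is odd
  28 is even
  5 is odd
  18 is even
  10 is even
  11 is odd
  10 is even
Evens: [10, 28, 18, 10, 10]
Count of evens = 5
Final answer: 5


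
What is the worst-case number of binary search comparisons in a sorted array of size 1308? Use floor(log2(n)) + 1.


Binary search halves the search space each step.
Maximum comparisons = floor(log2(1308)) + 1
log2(1308) = 10.3531
floor(log2(1308)) = 10, so 10 + 1 = 11
Final answer: 11


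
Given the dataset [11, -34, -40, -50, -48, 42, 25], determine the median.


First, sort the list: [-50, -48, -40, -34, 11, 25, 42]
The list has 7 elements (odd count).
The middle index is 3 (0-based), and the element there is -34.
Final answer: -34


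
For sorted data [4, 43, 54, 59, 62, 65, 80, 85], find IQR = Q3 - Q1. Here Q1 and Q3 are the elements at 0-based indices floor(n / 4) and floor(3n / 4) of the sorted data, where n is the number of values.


The data has n = 8 elements.
Q1 index = floor(8 / 4) = floor(2) = 2; Q3 index = floor(3 * 8 / 4) = floor(6) = 6
Q1 = element at index 2 = 54
Q3 = element at index 6 = 80
IQR = 80 - 54 = 26
Final answer: 26


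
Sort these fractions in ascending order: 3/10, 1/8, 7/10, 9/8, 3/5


Convert to decimal for comparison:
  3/10 = 0.3
  1/8 = 0.125
  7/10 = 0.7
  9/8 = 1.125
  3/5 = 0.6
Decimals in increasing order: 0.125 < 0.3 < 0.6 < 0.7 < 1.125
Writing each back as its fraction gives the sorted order.
Final answer: 1/8, 3/10, 3/5, 7/10, 9/8


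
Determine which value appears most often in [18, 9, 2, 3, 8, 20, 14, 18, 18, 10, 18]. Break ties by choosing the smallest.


Count the frequency of each value:
  2 appears 1 time(s)
  3 appears 1 time(s)
  8 appears 1 time(s)
  9 appears 1 time(s)
  10 appears 1 time(s)
  14 appears 1 time(s)
  18 appears 4 time(s)
  20 appears 1 time(s)
Maximum frequency is 4.
Only 18 reaches that frequency, so it is the mode.
Final answer: 18


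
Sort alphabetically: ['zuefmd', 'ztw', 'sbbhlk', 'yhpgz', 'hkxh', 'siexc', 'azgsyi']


Compare strings character by character (the first differing letter decides):
  'azgsyi' < 'hkxh' since 'a' < 'h' at position 1
  'hkxh' < 'sbbhlk' since 'h' < 's' at position 1
  'sbbhlk' < 'siexc' since 'b' < 'i' at position 2
  'siexc' < 'yhpgz' since 's' < 'y' at position 1
  'yhpgz' < 'ztw' since 'y' < 'z' at position 1
  'ztw' < 'zuefmd' since 't' < 'u' at position 2
Chaining these comparisons gives the alphabetical order.
Final answer: ['azgsyi', 'hkxh', 'sbbhlk', 'siexc', 'yhpgz', 'ztw', 'zuefmd']


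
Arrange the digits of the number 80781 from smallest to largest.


The number 80781 has digits: 8, 0, 7, 8, 1
Sorted: 0, 1, 7, 8, 8
Joining the sorted digits gives the result.
Final answer: 01788


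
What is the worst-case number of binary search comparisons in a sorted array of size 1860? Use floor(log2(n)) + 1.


Binary search halves the search space each step.
Maximum comparisons = floor(log2(1860)) + 1
log2(1860) = 10.8611
floor(log2(1860)) = 10, so 10 + 1 = 11
Final answer: 11


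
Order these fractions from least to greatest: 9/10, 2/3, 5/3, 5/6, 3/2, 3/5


Convert to decimal for comparison:
  9/10 = 0.9
  2/3 = 0.6667
  5/3 = 1.6667
  5/6 = 0.8333
  3/2 = 1.5
  3/5 = 0.6
Decimals in increasing order: 0.6 < 0.6667 < 0.8333 < 0.9 < 1.5 < 1.6667
Writing each back as its fraction gives the sorted order.
Final answer: 3/5, 2/3, 5/6, 9/10, 3/2, 5/3


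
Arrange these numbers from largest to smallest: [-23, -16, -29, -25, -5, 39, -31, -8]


Original list: [-23, -16, -29, -25, -5, 39, -31, -8]
Repeatedly take the largest remaining element:
  Remaining [-23, -16, -29, -25, -5, 39, -31, -8] -> largest is 39
  Remaining [-23, -16, -29, -25, -5, -31, -8] -> largest is -5
  Remaining [-23, -16, -29, -25, -31, -8] -> largest is -8
  Remaining [-23, -16, -29, -25, -31] -> largest is -16
  Remaining [-23, -29, -25, -31] -> largest is -23
  Remaining [-29, -25, -31] -> largest is -25
  Remaining [-29, -31] -> largest is -29
  Remaining [-31] -> largest is -31
Collecting the picks in order gives the descending list.
Final answer: [39, -5, -8, -16, -23, -25, -29, -31]


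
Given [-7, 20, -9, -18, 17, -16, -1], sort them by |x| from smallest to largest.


Compute absolute values:
  |-7| = 7
  |20| = 20
  |-9| = 9
  |-18| = 18
  |17| = 17
  |-16| = 16
  |-1| = 1
Absolute values in increasing order: 1 < 7 < 9 < 16 < 17 < 18 < 20
Listing the original numbers in that order gives the answer.
Final answer: [-1, -7, -9, -16, 17, -18, 20]


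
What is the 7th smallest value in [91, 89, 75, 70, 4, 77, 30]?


Sort ascending: [4, 30, 70, 75, 77, 89, 91]
The 7th element (1-indexed) is at index 6.
Value = 91
Final answer: 91


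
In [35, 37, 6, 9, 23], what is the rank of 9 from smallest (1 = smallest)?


Sort ascending: [6, 9, 23, 35, 37]
Find 9 in the sorted list.
9 is at position 2 (1-indexed).
Final answer: 2


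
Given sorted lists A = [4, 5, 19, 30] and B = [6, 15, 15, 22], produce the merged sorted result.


List A: [4, 5, 19, 30]
List B: [6, 15, 15, 22]
Repeatedly compare the front elements and take the smaller:
  4 vs 6 -> take 4
  5 vs 6 -> take 5
  19 vs 6 -> take 6
  19 vs 15 -> take 15
  19 vs 15 -> take 15
  19 vs 22 -> take 19
  30 vs 22 -> take 22
  B is exhausted; append the rest of A: [30]
Final answer: [4, 5, 6, 15, 15, 19, 22, 30]


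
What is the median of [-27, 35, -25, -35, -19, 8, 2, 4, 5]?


First, sort the list: [-35, -27, -25, -19, 2, 4, 5, 8, 35]
The list has 9 elements (odd count).
The middle index is 4 (0-based), and the element there is 2.
Final answer: 2


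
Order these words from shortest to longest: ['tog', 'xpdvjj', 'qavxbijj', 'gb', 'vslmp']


Compute lengths:
  'tog' has length 3
  'xpdvjj' has length 6
  'qavxbijj' has length 8
  'gb' has length 2
  'vslmp' has length 5
Lengths in increasing order: 2 < 3 < 5 < 6 < 8
Listing the words in that order gives the answer.
Final answer: ['gb', 'tog', 'vslmp', 'xpdvjj', 'qavxbijj']


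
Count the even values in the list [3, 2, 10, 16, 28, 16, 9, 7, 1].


Check each element:
  3 is odd
  2 is even
  10 is even
  16 is even
  28 is even
  16 is even
  9 is odd
  7 is odd
  1 is odd
Evens: [2, 10, 16, 28, 16]
Count of evens = 5
Final answer: 5


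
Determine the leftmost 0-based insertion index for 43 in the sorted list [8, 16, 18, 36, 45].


List is sorted: [8, 16, 18, 36, 45]
We need the leftmost position where 43 can be inserted, i.e. the first index whose element is >= 43 (or the end of the list if none is).
Binary search with low=0, high=5 (0-based indices):
  low=0, high=5, mid=2: a[2]=18 < 43, so low = 3
  low=3, high=5, mid=4: a[4]=45 >= 43, so high = 4
  low=3, high=4, mid=3: a[3]=36 < 43, so low = 4
Now low = high = 4, so the insertion index is 4.
Final answer: 4


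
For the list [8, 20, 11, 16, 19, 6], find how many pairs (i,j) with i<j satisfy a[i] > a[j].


For each element, count the later elements that are smaller than it:
  8 (index 0): smaller elements after it = [6] -> 1
  20 (index 1): smaller elements after it = [11, 16, 19, 6] -> 4
  11 (index 2): smaller elements after it = [6] -> 1
  16 (index 3): smaller elements after it = [6] -> 1
  19 (index 4): smaller elements after it = [6] -> 1
Total inversions = 1 + 4 + 1 + 1 + 1 = 8
Final answer: 8


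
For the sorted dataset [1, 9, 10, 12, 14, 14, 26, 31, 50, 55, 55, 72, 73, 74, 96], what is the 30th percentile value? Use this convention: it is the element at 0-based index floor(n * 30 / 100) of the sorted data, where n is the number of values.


The dataset has n = 15 elements.
Index = floor(15 * 30 / 100) = floor(450 / 100) = floor(4.5) = 4
Counting from index 0 in the sorted data, the element at index 4 is 14.
Final answer: 14


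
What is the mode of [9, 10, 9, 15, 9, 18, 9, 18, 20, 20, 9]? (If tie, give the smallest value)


Count the frequency of each value:
  9 appears 5 time(s)
  10 appears 1 time(s)
  15 appears 1 time(s)
  18 appears 2 time(s)
  20 appears 2 time(s)
Maximum frequency is 5.
Only 9 reaches that frequency, so it is the mode.
Final answer: 9


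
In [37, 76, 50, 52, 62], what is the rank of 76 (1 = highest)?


Sort descending: [76, 62, 52, 50, 37]
Find 76 in the sorted list.
76 is at position 1.
Final answer: 1


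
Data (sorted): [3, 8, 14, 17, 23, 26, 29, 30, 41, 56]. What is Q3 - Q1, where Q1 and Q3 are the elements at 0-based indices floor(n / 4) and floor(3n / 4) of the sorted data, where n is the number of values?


The data has n = 10 elements.
Q1 index = floor(10 / 4) = floor(2.5) = 2; Q3 index = floor(3 * 10 / 4) = floor(7.5) = 7
Q1 = element at index 2 = 14
Q3 = element at index 7 = 30
IQR = 30 - 14 = 16
Final answer: 16


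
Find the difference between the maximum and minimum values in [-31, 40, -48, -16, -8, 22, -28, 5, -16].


Maximum value: 40
Minimum value: -48
Range = 40 - (-48) = 88
Final answer: 88


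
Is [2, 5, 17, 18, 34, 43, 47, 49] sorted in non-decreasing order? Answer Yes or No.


Check consecutive pairs:
  2 <= 5? True
  5 <= 17? True
  17 <= 18? True
  18 <= 34? True
  34 <= 43? True
  43 <= 47? True
  47 <= 49? True
Every consecutive pair is in order, so the list is non-decreasing.
Final answer: Yes


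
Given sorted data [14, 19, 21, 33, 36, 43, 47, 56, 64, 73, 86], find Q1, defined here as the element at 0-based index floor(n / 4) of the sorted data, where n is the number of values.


The list has n = 11 elements.
Q1 index = floor(11 / 4) = floor(2.75) = 2
Counting from index 0 in the sorted data, the element at index 2 is 21.
Final answer: 21


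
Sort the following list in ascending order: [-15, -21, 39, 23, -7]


Original list: [-15, -21, 39, 23, -7]
Repeatedly take the smallest remaining element:
  Remaining [-15, -21, 39, 23, -7] -> smallest is -21
  Remaining [-15, 39, 23, -7] -> smallest is -15
  Remaining [39, 23, -7] -> smallest is -7
  Remaining [39, 23] -> smallest is 23
  Remaining [39] -> smallest is 39
Collecting the picks in order gives the sorted list.
Final answer: [-21, -15, -7, 23, 39]


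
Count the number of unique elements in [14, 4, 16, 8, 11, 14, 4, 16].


List all unique values:
Distinct values: [4, 8, 11, 14, 16]
Count = 5
Final answer: 5


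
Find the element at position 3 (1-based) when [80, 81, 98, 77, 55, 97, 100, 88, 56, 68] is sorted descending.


Sort descending: [100, 98, 97, 88, 81, 80, 77, 68, 56, 55]
The 3rd element (1-indexed) is at index 2.
Value = 97
Final answer: 97


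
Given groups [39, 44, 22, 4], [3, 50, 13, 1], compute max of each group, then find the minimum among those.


Find max of each group:
  Group 1: [39, 44, 22, 4] -> max = 44
  Group 2: [3, 50, 13, 1] -> max = 50
Maxes: [44, 50]
Minimum of maxes = 44
Final answer: 44


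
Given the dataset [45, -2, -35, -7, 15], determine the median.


First, sort the list: [-35, -7, -2, 15, 45]
The list has 5 elements (odd count).
The middle index is 2 (0-based), and the element there is -2.
Final answer: -2


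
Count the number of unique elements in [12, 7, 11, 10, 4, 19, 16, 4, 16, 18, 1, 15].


List all unique values:
Distinct values: [1, 4, 7, 10, 11, 12, 15, 16, 18, 19]
Count = 10
Final answer: 10


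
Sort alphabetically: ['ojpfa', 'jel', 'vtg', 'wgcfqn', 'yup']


Compare strings character by character (the first differing letter decides):
  'jel' < 'ojpfa' since 'j' < 'o' at position 1
  'ojpfa' < 'vtg' since 'o' < 'v' at position 1
  'vtg' < 'wgcfqn' since 'v' < 'w' at position 1
  'wgcfqn' < 'yup' since 'w' < 'y' at position 1
Chaining these comparisons gives the alphabetical order.
Final answer: ['jel', 'ojpfa', 'vtg', 'wgcfqn', 'yup']


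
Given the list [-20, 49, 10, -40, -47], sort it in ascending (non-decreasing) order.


Original list: [-20, 49, 10, -40, -47]
Repeatedly take the smallest remaining element:
  Remaining [-20, 49, 10, -40, -47] -> smallest is -47
  Remaining [-20, 49, 10, -40] -> smallest is -40
  Remaining [-20, 49, 10] -> smallest is -20
  Remaining [49, 10] -> smallest is 10
  Remaining [49] -> smallest is 49
Collecting the picks in order gives the sorted list.
Final answer: [-47, -40, -20, 10, 49]


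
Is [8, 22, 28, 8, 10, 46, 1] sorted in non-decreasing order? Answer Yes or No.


Check consecutive pairs:
  8 <= 22? True
  22 <= 28? True
  28 <= 8? False
  8 <= 10? True
  10 <= 46? True
  46 <= 1? False
2 consecutive pair(s) are out of order, so the list is not sorted.
Final answer: No


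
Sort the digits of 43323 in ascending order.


The number 43323 has digits: 4, 3, 3, 2, 3
Sorted: 2, 3, 3, 3, 4
Joining the sorted digits gives the result.
Final answer: 23334


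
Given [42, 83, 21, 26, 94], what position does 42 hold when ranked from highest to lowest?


Sort descending: [94, 83, 42, 26, 21]
Find 42 in the sorted list.
42 is at position 3.
Final answer: 3


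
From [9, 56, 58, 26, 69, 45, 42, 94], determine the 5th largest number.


Sort descending: [94, 69, 58, 56, 45, 42, 26, 9]
The 5th element (1-indexed) is at index 4.
Value = 45
Final answer: 45


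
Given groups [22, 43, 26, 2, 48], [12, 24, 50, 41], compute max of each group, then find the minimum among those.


Find max of each group:
  Group 1: [22, 43, 26, 2, 48] -> max = 48
  Group 2: [12, 24, 50, 41] -> max = 50
Maxes: [48, 50]
Minimum of maxes = 48
Final answer: 48


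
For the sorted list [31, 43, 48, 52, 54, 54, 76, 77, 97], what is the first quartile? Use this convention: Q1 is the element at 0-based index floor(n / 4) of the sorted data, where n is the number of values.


The list has n = 9 elements.
Q1 index = floor(9 / 4) = floor(2.25) = 2
Counting from index 0 in the sorted data, the element at index 2 is 48.
Final answer: 48


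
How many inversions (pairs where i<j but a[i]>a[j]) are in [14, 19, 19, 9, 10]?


For each element, count the later elements that are smaller than it:
  14 (index 0): smaller elements after it = [9, 10] -> 2
  19 (index 1): smaller elements after it = [9, 10] -> 2
  19 (index 2): smaller elements after it = [9, 10] -> 2
  9 (index 3): smaller elements after it = [] -> 0
Total inversions = 2 + 2 + 2 + 0 = 6
Final answer: 6


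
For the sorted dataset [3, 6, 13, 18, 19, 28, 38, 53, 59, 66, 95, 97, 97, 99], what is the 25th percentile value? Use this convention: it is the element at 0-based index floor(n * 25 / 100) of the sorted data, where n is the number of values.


The dataset has n = 14 elements.
Index = floor(14 * 25 / 100) = floor(350 / 100) = floor(3.5) = 3
Counting from index 0 in the sorted data, the element at index 3 is 18.
Final answer: 18


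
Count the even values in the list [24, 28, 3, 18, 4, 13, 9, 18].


Check each element:
  24 is even
  28 is even
  3 is odd
  18 is even
  4 is even
  13 is odd
  9 is odd
  18 is even
Evens: [24, 28, 18, 4, 18]
Count of evens = 5
Final answer: 5


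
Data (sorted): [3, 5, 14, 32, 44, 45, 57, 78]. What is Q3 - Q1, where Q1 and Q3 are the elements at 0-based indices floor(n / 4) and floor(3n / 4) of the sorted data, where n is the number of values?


The data has n = 8 elements.
Q1 index = floor(8 / 4) = floor(2) = 2; Q3 index = floor(3 * 8 / 4) = floor(6) = 6
Q1 = element at index 2 = 14
Q3 = element at index 6 = 57
IQR = 57 - 14 = 43
Final answer: 43


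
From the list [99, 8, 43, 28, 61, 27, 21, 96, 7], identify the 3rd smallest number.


Sort ascending: [7, 8, 21, 27, 28, 43, 61, 96, 99]
The 3rd element (1-indexed) is at index 2.
Value = 21
Final answer: 21


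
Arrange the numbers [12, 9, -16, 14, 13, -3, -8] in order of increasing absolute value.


Compute absolute values:
  |12| = 12
  |9| = 9
  |-16| = 16
  |14| = 14
  |13| = 13
  |-3| = 3
  |-8| = 8
Absolute values in increasing order: 3 < 8 < 9 < 12 < 13 < 14 < 16
Listing the original numbers in that order gives the answer.
Final answer: [-3, -8, 9, 12, 13, 14, -16]


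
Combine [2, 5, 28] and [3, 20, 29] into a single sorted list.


List A: [2, 5, 28]
List B: [3, 20, 29]
Repeatedly compare the front elements and take the smaller:
  2 vs 3 -> take 2
  5 vs 3 -> take 3
  5 vs 20 -> take 5
  28 vs 20 -> take 20
  28 vs 29 -> take 28
  A is exhausted; append the rest of B: [29]
Final answer: [2, 3, 5, 20, 28, 29]


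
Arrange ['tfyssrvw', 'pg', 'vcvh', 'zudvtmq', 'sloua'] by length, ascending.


Compute lengths:
  'tfyssrvw' has length 8
  'pg' has length 2
  'vcvh' has length 4
  'zudvtmq' has length 7
  'sloua' has length 5
Lengths in increasing order: 2 < 4 < 5 < 7 < 8
Listing the words in that order gives the answer.
Final answer: ['pg', 'vcvh', 'sloua', 'zudvtmq', 'tfyssrvw']


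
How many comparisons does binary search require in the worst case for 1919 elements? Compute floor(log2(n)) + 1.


Binary search halves the search space each step.
Maximum comparisons = floor(log2(1919)) + 1
log2(1919) = 10.9061
floor(log2(1919)) = 10, so 10 + 1 = 11
Final answer: 11


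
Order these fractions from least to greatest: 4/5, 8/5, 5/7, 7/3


Convert to decimal for comparison:
  4/5 = 0.8
  8/5 = 1.6
  5/7 = 0.7143
  7/3 = 2.3333
Decimals in increasing order: 0.7143 < 0.8 < 1.6 < 2.3333
Writing each back as its fraction gives the sorted order.
Final answer: 5/7, 4/5, 8/5, 7/3


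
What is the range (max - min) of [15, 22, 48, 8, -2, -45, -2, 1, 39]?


Maximum value: 48
Minimum value: -45
Range = 48 - (-45) = 93
Final answer: 93


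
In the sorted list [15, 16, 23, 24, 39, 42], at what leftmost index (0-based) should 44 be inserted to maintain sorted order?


List is sorted: [15, 16, 23, 24, 39, 42]
We need the leftmost position where 44 can be inserted, i.e. the first index whose element is >= 44 (or the end of the list if none is).
Binary search with low=0, high=6 (0-based indices):
  low=0, high=6, mid=3: a[3]=24 < 44, so low = 4
  low=4, high=6, mid=5: a[5]=42 < 44, so low = 6
Now low = high = 6, so the insertion index is 6.
Final answer: 6


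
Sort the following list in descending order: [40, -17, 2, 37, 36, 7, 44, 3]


Original list: [40, -17, 2, 37, 36, 7, 44, 3]
Repeatedly take the largest remaining element:
  Remaining [40, -17, 2, 37, 36, 7, 44, 3] -> largest is 44
  Remaining [40, -17, 2, 37, 36, 7, 3] -> largest is 40
  Remaining [-17, 2, 37, 36, 7, 3] -> largest is 37
  Remaining [-17, 2, 36, 7, 3] -> largest is 36
  Remaining [-17, 2, 7, 3] -> largest is 7
  Remaining [-17, 2, 3] -> largest is 3
  Remaining [-17, 2] -> largest is 2
  Remaining [-17] -> largest is -17
Collecting the picks in order gives the descending list.
Final answer: [44, 40, 37, 36, 7, 3, 2, -17]


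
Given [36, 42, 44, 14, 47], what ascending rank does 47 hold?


Sort ascending: [14, 36, 42, 44, 47]
Find 47 in the sorted list.
47 is at position 5 (1-indexed).
Final answer: 5


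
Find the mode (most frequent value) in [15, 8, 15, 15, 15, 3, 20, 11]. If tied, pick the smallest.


Count the frequency of each value:
  3 appears 1 time(s)
  8 appears 1 time(s)
  11 appears 1 time(s)
  15 appears 4 time(s)
  20 appears 1 time(s)
Maximum frequency is 4.
Only 15 reaches that frequency, so it is the mode.
Final answer: 15


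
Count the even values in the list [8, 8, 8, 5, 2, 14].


Check each element:
  8 is even
  8 is even
  8 is even
  5 is odd
  2 is even
  14 is even
Evens: [8, 8, 8, 2, 14]
Count of evens = 5
Final answer: 5


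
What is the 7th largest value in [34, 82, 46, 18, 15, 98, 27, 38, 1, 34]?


Sort descending: [98, 82, 46, 38, 34, 34, 27, 18, 15, 1]
The 7th element (1-indexed) is at index 6.
Value = 27
Final answer: 27


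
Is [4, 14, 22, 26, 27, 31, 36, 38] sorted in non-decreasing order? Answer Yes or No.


Check consecutive pairs:
  4 <= 14? True
  14 <= 22? True
  22 <= 26? True
  26 <= 27? True
  27 <= 31? True
  31 <= 36? True
  36 <= 38? True
Every consecutive pair is in order, so the list is non-decreasing.
Final answer: Yes


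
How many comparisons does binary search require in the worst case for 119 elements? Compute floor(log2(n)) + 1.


Binary search halves the search space each step.
Maximum comparisons = floor(log2(119)) + 1
log2(119) = 6.8948
floor(log2(119)) = 6, so 6 + 1 = 7
Final answer: 7


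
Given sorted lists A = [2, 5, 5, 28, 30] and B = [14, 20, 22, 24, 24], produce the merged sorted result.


List A: [2, 5, 5, 28, 30]
List B: [14, 20, 22, 24, 24]
Repeatedly compare the front elements and take the smaller:
  2 vs 14 -> take 2
  5 vs 14 -> take 5
  5 vs 14 -> take 5
  28 vs 14 -> take 14
  28 vs 20 -> take 20
  28 vs 22 -> take 22
  28 vs 24 -> take 24
  28 vs 24 -> take 24
  B is exhausted; append the rest of A: [28, 30]
Final answer: [2, 5, 5, 14, 20, 22, 24, 24, 28, 30]


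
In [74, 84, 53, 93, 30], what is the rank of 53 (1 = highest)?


Sort descending: [93, 84, 74, 53, 30]
Find 53 in the sorted list.
53 is at position 4.
Final answer: 4


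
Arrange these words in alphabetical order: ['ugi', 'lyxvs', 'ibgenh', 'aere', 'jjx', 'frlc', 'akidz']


Compare strings character by character (the first differing letter decides):
  'aere' < 'akidz' since 'e' < 'k' at position 2
  'akidz' < 'frlc' since 'a' < 'f' at position 1
  'frlc' < 'ibgenh' since 'f' < 'i' at position 1
  'ibgenh' < 'jjx' since 'i' < 'j' at position 1
  'jjx' < 'lyxvs' since 'j' < 'l' at position 1
  'lyxvs' < 'ugi' since 'l' < 'u' at position 1
Chaining these comparisons gives the alphabetical order.
Final answer: ['aere', 'akidz', 'frlc', 'ibgenh', 'jjx', 'lyxvs', 'ugi']


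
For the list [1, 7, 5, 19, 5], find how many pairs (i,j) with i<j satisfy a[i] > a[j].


For each element, count the later elements that are smaller than it:
  1 (index 0): smaller elements after it = [] -> 0
  7 (index 1): smaller elements after it = [5, 5] -> 2
  5 (index 2): smaller elements after it = [] -> 0
  19 (index 3): smaller elements after it = [5] -> 1
Total inversions = 0 + 2 + 0 + 1 = 3
Final answer: 3


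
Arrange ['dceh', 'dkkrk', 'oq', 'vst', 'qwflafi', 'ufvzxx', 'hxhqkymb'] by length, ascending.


Compute lengths:
  'dceh' has length 4
  'dkkrk' has length 5
  'oq' has length 2
  'vst' has length 3
  'qwflafi' has length 7
  'ufvzxx' has length 6
  'hxhqkymb' has length 8
Lengths in increasing order: 2 < 3 < 4 < 5 < 6 < 7 < 8
Listing the words in that order gives the answer.
Final answer: ['oq', 'vst', 'dceh', 'dkkrk', 'ufvzxx', 'qwflafi', 'hxhqkymb']


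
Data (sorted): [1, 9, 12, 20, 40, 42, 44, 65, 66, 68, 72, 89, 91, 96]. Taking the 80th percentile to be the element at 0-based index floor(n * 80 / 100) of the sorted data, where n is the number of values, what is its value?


The dataset has n = 14 elements.
Index = floor(14 * 80 / 100) = floor(1120 / 100) = floor(11.2) = 11
Counting from index 0 in the sorted data, the element at index 11 is 89.
Final answer: 89


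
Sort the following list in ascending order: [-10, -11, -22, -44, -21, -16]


Original list: [-10, -11, -22, -44, -21, -16]
Repeatedly take the smallest remaining element:
  Remaining [-10, -11, -22, -44, -21, -16] -> smallest is -44
  Remaining [-10, -11, -22, -21, -16] -> smallest is -22
  Remaining [-10, -11, -21, -16] -> smallest is -21
  Remaining [-10, -11, -16] -> smallest is -16
  Remaining [-10, -11] -> smallest is -11
  Remaining [-10] -> smallest is -10
Collecting the picks in order gives the sorted list.
Final answer: [-44, -22, -21, -16, -11, -10]


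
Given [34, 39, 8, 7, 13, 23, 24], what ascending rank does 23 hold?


Sort ascending: [7, 8, 13, 23, 24, 34, 39]
Find 23 in the sorted list.
23 is at position 4 (1-indexed).
Final answer: 4


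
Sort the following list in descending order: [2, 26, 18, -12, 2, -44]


Original list: [2, 26, 18, -12, 2, -44]
Repeatedly take the largest remaining element:
  Remaining [2, 26, 18, -12, 2, -44] -> largest is 26
  Remaining [2, 18, -12, 2, -44] -> largest is 18
  Remaining [2, -12, 2, -44] -> largest is 2
  Remaining [-12, 2, -44] -> largest is 2
  Remaining [-12, -44] -> largest is -12
  Remaining [-44] -> largest is -44
Collecting the picks in order gives the descending list.
Final answer: [26, 18, 2, 2, -12, -44]


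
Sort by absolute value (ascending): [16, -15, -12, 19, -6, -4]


Compute absolute values:
  |16| = 16
  |-15| = 15
  |-12| = 12
  |19| = 19
  |-6| = 6
  |-4| = 4
Absolute values in increasing order: 4 < 6 < 12 < 15 < 16 < 19
Listing the original numbers in that order gives the answer.
Final answer: [-4, -6, -12, -15, 16, 19]


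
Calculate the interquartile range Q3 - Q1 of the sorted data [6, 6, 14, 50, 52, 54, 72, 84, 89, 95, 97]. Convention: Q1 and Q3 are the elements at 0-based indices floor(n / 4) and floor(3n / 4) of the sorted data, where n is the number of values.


The data has n = 11 elements.
Q1 index = floor(11 / 4) = floor(2.75) = 2; Q3 index = floor(3 * 11 / 4) = floor(8.25) = 8
Q1 = element at index 2 = 14
Q3 = element at index 8 = 89
IQR = 89 - 14 = 75
Final answer: 75


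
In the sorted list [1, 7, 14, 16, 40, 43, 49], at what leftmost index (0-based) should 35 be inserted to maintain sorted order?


List is sorted: [1, 7, 14, 16, 40, 43, 49]
We need the leftmost position where 35 can be inserted, i.e. the first index whose element is >= 35 (or the end of the list if none is).
Binary search with low=0, high=7 (0-based indices):
  low=0, high=7, mid=3: a[3]=16 < 35, so low = 4
  low=4, high=7, mid=5: a[5]=43 >= 35, so high = 5
  low=4, high=5, mid=4: a[4]=40 >= 35, so high = 4
Now low = high = 4, so the insertion index is 4.
Final answer: 4


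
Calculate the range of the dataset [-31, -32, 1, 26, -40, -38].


Maximum value: 26
Minimum value: -40
Range = 26 - (-40) = 66
Final answer: 66


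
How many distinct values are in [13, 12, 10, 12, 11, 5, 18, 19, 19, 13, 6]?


List all unique values:
Distinct values: [5, 6, 10, 11, 12, 13, 18, 19]
Count = 8
Final answer: 8


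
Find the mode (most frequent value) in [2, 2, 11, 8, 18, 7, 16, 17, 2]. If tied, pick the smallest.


Count the frequency of each value:
  2 appears 3 time(s)
  7 appears 1 time(s)
  8 appears 1 time(s)
  11 appears 1 time(s)
  16 appears 1 time(s)
  17 appears 1 time(s)
  18 appears 1 time(s)
Maximum frequency is 3.
Only 2 reaches that frequency, so it is the mode.
Final answer: 2


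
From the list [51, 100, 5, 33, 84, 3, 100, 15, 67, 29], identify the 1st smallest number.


Sort ascending: [3, 5, 15, 29, 33, 51, 67, 84, 100, 100]
The 1st element (1-indexed) is at index 0.
Value = 3
Final answer: 3


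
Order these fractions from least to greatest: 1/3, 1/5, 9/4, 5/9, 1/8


Convert to decimal for comparison:
  1/3 = 0.3333
  1/5 = 0.2
  9/4 = 2.25
  5/9 = 0.5556
  1/8 = 0.125
Decimals in increasing order: 0.125 < 0.2 < 0.3333 < 0.5556 < 2.25
Writing each back as its fraction gives the sorted order.
Final answer: 1/8, 1/5, 1/3, 5/9, 9/4


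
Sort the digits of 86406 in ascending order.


The number 86406 has digits: 8, 6, 4, 0, 6
Sorted: 0, 4, 6, 6, 8
Joining the sorted digits gives the result.
Final answer: 04668


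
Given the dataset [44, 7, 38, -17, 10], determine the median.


First, sort the list: [-17, 7, 10, 38, 44]
The list has 5 elements (odd count).
The middle index is 2 (0-based), and the element there is 10.
Final answer: 10


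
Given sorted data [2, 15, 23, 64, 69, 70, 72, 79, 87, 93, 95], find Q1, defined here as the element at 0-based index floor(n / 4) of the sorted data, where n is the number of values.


The list has n = 11 elements.
Q1 index = floor(11 / 4) = floor(2.75) = 2
Counting from index 0 in the sorted data, the element at index 2 is 23.
Final answer: 23


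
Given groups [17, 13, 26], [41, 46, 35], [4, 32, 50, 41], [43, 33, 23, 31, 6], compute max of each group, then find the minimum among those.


Find max of each group:
  Group 1: [17, 13, 26] -> max = 26
  Group 2: [41, 46, 35] -> max = 46
  Group 3: [4, 32, 50, 41] -> max = 50
  Group 4: [43, 33, 23, 31, 6] -> max = 43
Maxes: [26, 46, 50, 43]
Minimum of maxes = 26
Final answer: 26


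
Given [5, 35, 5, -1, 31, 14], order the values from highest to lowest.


Original list: [5, 35, 5, -1, 31, 14]
Repeatedly take the largest remaining element:
  Remaining [5, 35, 5, -1, 31, 14] -> largest is 35
  Remaining [5, 5, -1, 31, 14] -> largest is 31
  Remaining [5, 5, -1, 14] -> largest is 14
  Remaining [5, 5, -1] -> largest is 5
  Remaining [5, -1] -> largest is 5
  Remaining [-1] -> largest is -1
Collecting the picks in order gives the descending list.
Final answer: [35, 31, 14, 5, 5, -1]


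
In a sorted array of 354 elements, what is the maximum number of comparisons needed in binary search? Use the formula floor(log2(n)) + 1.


Binary search halves the search space each step.
Maximum comparisons = floor(log2(354)) + 1
log2(354) = 8.4676
floor(log2(354)) = 8, so 8 + 1 = 9
Final answer: 9


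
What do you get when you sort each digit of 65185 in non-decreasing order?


The number 65185 has digits: 6, 5, 1, 8, 5
Sorted: 1, 5, 5, 6, 8
Joining the sorted digits gives the result.
Final answer: 15568


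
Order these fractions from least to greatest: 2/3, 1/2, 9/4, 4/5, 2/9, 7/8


Convert to decimal for comparison:
  2/3 = 0.6667
  1/2 = 0.5
  9/4 = 2.25
  4/5 = 0.8
  2/9 = 0.2222
  7/8 = 0.875
Decimals in increasing order: 0.2222 < 0.5 < 0.6667 < 0.8 < 0.875 < 2.25
Writing each back as its fraction gives the sorted order.
Final answer: 2/9, 1/2, 2/3, 4/5, 7/8, 9/4


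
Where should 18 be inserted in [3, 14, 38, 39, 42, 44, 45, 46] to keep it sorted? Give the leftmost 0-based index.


List is sorted: [3, 14, 38, 39, 42, 44, 45, 46]
We need the leftmost position where 18 can be inserted, i.e. the first index whose element is >= 18 (or the end of the list if none is).
Binary search with low=0, high=8 (0-based indices):
  low=0, high=8, mid=4: a[4]=42 >= 18, so high = 4
  low=0, high=4, mid=2: a[2]=38 >= 18, so high = 2
  low=0, high=2, mid=1: a[1]=14 < 18, so low = 2
Now low = high = 2, so the insertion index is 2.
Final answer: 2


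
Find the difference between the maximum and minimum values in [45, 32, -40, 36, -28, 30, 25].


Maximum value: 45
Minimum value: -40
Range = 45 - (-40) = 85
Final answer: 85


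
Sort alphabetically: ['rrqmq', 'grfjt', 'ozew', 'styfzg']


Compare strings character by character (the first differing letter decides):
  'grfjt' < 'ozew' since 'g' < 'o' at position 1
  'ozew' < 'rrqmq' since 'o' < 'r' at position 1
  'rrqmq' < 'styfzg' since 'r' < 's' at position 1
Chaining these comparisons gives the alphabetical order.
Final answer: ['grfjt', 'ozew', 'rrqmq', 'styfzg']


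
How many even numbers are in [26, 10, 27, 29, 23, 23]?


Check each element:
  26 is even
  10 is even
  27 is odd
  29 is odd
  23 is odd
  23 is odd
Evens: [26, 10]
Count of evens = 2
Final answer: 2


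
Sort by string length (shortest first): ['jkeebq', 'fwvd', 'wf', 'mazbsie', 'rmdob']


Compute lengths:
  'jkeebq' has length 6
  'fwvd' has length 4
  'wf' has length 2
  'mazbsie' has length 7
  'rmdob' has length 5
Lengths in increasing order: 2 < 4 < 5 < 6 < 7
Listing the words in that order gives the answer.
Final answer: ['wf', 'fwvd', 'rmdob', 'jkeebq', 'mazbsie']


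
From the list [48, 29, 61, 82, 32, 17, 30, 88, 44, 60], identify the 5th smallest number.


Sort ascending: [17, 29, 30, 32, 44, 48, 60, 61, 82, 88]
The 5th element (1-indexed) is at index 4.
Value = 44
Final answer: 44


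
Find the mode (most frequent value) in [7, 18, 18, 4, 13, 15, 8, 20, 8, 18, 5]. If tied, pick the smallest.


Count the frequency of each value:
  4 appears 1 time(s)
  5 appears 1 time(s)
  7 appears 1 time(s)
  8 appears 2 time(s)
  13 appears 1 time(s)
  15 appears 1 time(s)
  18 appears 3 time(s)
  20 appears 1 time(s)
Maximum frequency is 3.
Only 18 reaches that frequency, so it is the mode.
Final answer: 18


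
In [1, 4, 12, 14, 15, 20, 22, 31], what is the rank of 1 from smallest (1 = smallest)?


Sort ascending: [1, 4, 12, 14, 15, 20, 22, 31]
Find 1 in the sorted list.
1 is at position 1 (1-indexed).
Final answer: 1


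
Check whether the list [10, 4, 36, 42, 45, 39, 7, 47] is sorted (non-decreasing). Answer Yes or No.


Check consecutive pairs:
  10 <= 4? False
  4 <= 36? True
  36 <= 42? True
  42 <= 45? True
  45 <= 39? False
  39 <= 7? False
  7 <= 47? True
3 consecutive pair(s) are out of order, so the list is not sorted.
Final answer: No


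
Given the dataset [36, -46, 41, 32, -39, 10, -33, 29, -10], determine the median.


First, sort the list: [-46, -39, -33, -10, 10, 29, 32, 36, 41]
The list has 9 elements (odd count).
The middle index is 4 (0-based), and the element there is 10.
Final answer: 10


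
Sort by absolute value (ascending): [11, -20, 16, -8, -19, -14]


Compute absolute values:
  |11| = 11
  |-20| = 20
  |16| = 16
  |-8| = 8
  |-19| = 19
  |-14| = 14
Absolute values in increasing order: 8 < 11 < 14 < 16 < 19 < 20
Listing the original numbers in that order gives the answer.
Final answer: [-8, 11, -14, 16, -19, -20]


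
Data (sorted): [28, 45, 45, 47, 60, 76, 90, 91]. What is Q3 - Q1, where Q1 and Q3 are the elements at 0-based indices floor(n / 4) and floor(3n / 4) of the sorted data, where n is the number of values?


The data has n = 8 elements.
Q1 index = floor(8 / 4) = floor(2) = 2; Q3 index = floor(3 * 8 / 4) = floor(6) = 6
Q1 = element at index 2 = 45
Q3 = element at index 6 = 90
IQR = 90 - 45 = 45
Final answer: 45


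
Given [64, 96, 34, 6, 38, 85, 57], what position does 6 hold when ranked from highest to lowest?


Sort descending: [96, 85, 64, 57, 38, 34, 6]
Find 6 in the sorted list.
6 is at position 7.
Final answer: 7


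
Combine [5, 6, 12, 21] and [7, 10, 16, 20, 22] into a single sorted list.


List A: [5, 6, 12, 21]
List B: [7, 10, 16, 20, 22]
Repeatedly compare the front elements and take the smaller:
  5 vs 7 -> take 5
  6 vs 7 -> take 6
  12 vs 7 -> take 7
  12 vs 10 -> take 10
  12 vs 16 -> take 12
  21 vs 16 -> take 16
  21 vs 20 -> take 20
  21 vs 22 -> take 21
  A is exhausted; append the rest of B: [22]
Final answer: [5, 6, 7, 10, 12, 16, 20, 21, 22]


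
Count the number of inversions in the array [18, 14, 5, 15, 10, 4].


For each element, count the later elements that are smaller than it:
  18 (index 0): smaller elements after it = [14, 5, 15, 10, 4] -> 5
  14 (index 1): smaller elements after it = [5, 10, 4] -> 3
  5 (index 2): smaller elements after it = [4] -> 1
  15 (index 3): smaller elements after it = [10, 4] -> 2
  10 (index 4): smaller elements after it = [4] -> 1
Total inversions = 5 + 3 + 1 + 2 + 1 = 12
Final answer: 12


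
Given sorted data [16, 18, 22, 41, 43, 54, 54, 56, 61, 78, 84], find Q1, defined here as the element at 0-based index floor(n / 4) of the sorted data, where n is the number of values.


The list has n = 11 elements.
Q1 index = floor(11 / 4) = floor(2.75) = 2
Counting from index 0 in the sorted data, the element at index 2 is 22.
Final answer: 22


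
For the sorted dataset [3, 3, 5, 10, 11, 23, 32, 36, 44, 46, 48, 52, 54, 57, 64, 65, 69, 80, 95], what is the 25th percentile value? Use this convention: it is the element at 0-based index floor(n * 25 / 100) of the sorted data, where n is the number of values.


The dataset has n = 19 elements.
Index = floor(19 * 25 / 100) = floor(475 / 100) = floor(4.75) = 4
Counting from index 0 in the sorted data, the element at index 4 is 11.
Final answer: 11


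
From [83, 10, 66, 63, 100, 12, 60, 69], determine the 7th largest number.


Sort descending: [100, 83, 69, 66, 63, 60, 12, 10]
The 7th element (1-indexed) is at index 6.
Value = 12
Final answer: 12


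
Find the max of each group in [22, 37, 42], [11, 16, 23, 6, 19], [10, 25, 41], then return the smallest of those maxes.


Find max of each group:
  Group 1: [22, 37, 42] -> max = 42
  Group 2: [11, 16, 23, 6, 19] -> max = 23
  Group 3: [10, 25, 41] -> max = 41
Maxes: [42, 23, 41]
Minimum of maxes = 23
Final answer: 23


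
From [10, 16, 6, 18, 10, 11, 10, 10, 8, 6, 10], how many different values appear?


List all unique values:
Distinct values: [6, 8, 10, 11, 16, 18]
Count = 6
Final answer: 6


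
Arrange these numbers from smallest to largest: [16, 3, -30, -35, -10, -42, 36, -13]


Original list: [16, 3, -30, -35, -10, -42, 36, -13]
Repeatedly take the smallest remaining element:
  Remaining [16, 3, -30, -35, -10, -42, 36, -13] -> smallest is -42
  Remaining [16, 3, -30, -35, -10, 36, -13] -> smallest is -35
  Remaining [16, 3, -30, -10, 36, -13] -> smallest is -30
  Remaining [16, 3, -10, 36, -13] -> smallest is -13
  Remaining [16, 3, -10, 36] -> smallest is -10
  Remaining [16, 3, 36] -> smallest is 3
  Remaining [16, 36] -> smallest is 16
  Remaining [36] -> smallest is 36
Collecting the picks in order gives the sorted list.
Final answer: [-42, -35, -30, -13, -10, 3, 16, 36]


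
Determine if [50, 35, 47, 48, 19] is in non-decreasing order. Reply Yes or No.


Check consecutive pairs:
  50 <= 35? False
  35 <= 47? True
  47 <= 48? True
  48 <= 19? False
2 consecutive pair(s) are out of order, so the list is not sorted.
Final answer: No


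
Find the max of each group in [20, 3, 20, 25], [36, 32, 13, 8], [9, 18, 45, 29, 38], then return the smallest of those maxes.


Find max of each group:
  Group 1: [20, 3, 20, 25] -> max = 25
  Group 2: [36, 32, 13, 8] -> max = 36
  Group 3: [9, 18, 45, 29, 38] -> max = 45
Maxes: [25, 36, 45]
Minimum of maxes = 25
Final answer: 25


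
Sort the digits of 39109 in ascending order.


The number 39109 has digits: 3, 9, 1, 0, 9
Sorted: 0, 1, 3, 9, 9
Joining the sorted digits gives the result.
Final answer: 01399


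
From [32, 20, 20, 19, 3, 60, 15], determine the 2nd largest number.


Sort descending: [60, 32, 20, 20, 19, 15, 3]
The 2nd element (1-indexed) is at index 1.
Value = 32
Final answer: 32


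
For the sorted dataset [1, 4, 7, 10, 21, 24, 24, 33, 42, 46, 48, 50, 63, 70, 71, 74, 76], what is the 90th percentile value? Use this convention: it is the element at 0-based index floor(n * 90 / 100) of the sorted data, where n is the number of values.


The dataset has n = 17 elements.
Index = floor(17 * 90 / 100) = floor(1530 / 100) = floor(15.3) = 15
Counting from index 0 in the sorted data, the element at index 15 is 74.
Final answer: 74


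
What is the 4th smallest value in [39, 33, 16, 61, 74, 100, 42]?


Sort ascending: [16, 33, 39, 42, 61, 74, 100]
The 4th element (1-indexed) is at index 3.
Value = 42
Final answer: 42
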